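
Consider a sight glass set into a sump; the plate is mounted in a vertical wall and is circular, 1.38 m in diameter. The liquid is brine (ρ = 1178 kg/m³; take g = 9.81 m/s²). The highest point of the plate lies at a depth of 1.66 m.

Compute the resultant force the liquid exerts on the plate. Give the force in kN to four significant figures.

γ = ρg = 1178 × 9.81 / 1000 = 11.55618 kN/m³.
The centroid is at the centre, 0.69 m below the top of the plate, so the centroid depth is h_c = 1.66 + 0.69 = 2.35 m.
A = π(0.69)² = 1.49571 m².
Resultant F = γ·h_c·A = 11.55618 × 2.35 × 1.49571 = 40.619 kN.

F ≈ 40.62 kN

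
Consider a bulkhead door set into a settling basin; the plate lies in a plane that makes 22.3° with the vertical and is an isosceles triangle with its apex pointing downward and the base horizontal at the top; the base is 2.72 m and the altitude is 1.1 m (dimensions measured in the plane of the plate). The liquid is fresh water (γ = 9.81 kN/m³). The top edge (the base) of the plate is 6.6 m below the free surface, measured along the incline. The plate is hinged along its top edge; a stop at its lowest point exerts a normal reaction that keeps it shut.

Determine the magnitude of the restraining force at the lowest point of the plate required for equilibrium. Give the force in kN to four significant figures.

γ = 9.81 kN/m³.
The plate makes 22.3° with the vertical, i.e. θ = 90° − 22.3° = 67.7° to the horizontal. Measuring y along the incline from the free-surface line, vertical depth h = y·sinθ with sinθ = 0.925210.
With the apex down, the centroid sits h/3 = 1.1/3 = 0.366667 m below the base (the top edge), so y_c = 6.6 + 0.366667 = 6.96667 m and h_c = 6.96667 × 0.925210 = 6.44563 m.
A = ½ × 2.72 × 1.1 = 1.496 m².
Resultant F = γ·h_c·A = 9.81 × 6.44563 × 1.496 = 94.5945 kN.
I_c = b·h³/36 = 2.72 × 1.1³/36 = 0.100564 m⁴.
Centre of pressure: y_p = y_c + I_c/(y_c·A) = 6.96667 + 0.100564/(6.96667 × 1.496) = 6.96667 + 0.00964908 = 6.97632 m along the plane.
The resultant acts 0.366667 + 0.00964908 = 0.376316 m (along the plate) below the hinge at the top edge, so the moment about the hinge is M = F × 0.376316 = 94.5945 × 0.376316 = 35.5974 kN·m.
A normal force at the bottom, 1.1 m from the hinge, must supply this moment: P = 35.5974/1.1 = 32.3613 kN.

P ≈ 32.36 kN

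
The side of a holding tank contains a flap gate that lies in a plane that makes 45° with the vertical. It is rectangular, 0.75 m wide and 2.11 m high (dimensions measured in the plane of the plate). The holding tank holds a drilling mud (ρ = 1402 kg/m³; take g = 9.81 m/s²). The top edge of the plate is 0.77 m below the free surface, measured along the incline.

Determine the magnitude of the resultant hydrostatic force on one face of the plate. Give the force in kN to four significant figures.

γ = ρg = 1402 × 9.81 / 1000 = 13.75362 kN/m³.
The plate makes 45° with the vertical, i.e. θ = 90° − 45° = 45° to the horizontal. Measuring y along the incline from the free-surface line, vertical depth h = y·sinθ with sinθ = 0.707107.
The centroid lies 2.11/2 = 1.055 m below the top edge, so y_c = 0.77 + 1.055 = 1.825 m and h_c = 1.825 × 0.707107 = 1.29047 m.
A = 0.75 × 2.11 = 1.5825 m².
Resultant F = γ·h_c·A = 13.75362 × 1.29047 × 1.5825 = 28.0872 kN.

F ≈ 28.09 kN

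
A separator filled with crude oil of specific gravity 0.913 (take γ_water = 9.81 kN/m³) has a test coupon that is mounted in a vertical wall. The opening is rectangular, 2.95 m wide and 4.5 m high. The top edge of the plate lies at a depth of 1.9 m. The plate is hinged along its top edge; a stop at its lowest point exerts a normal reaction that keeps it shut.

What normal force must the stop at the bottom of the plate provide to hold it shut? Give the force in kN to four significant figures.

γ = 0.913 × 9.81 = 8.95653 kN/m³.
The centroid lies 4.5/2 = 2.25 m below the top edge, so the centroid depth is h_c = 1.9 + 2.25 = 4.15 m.
A = 2.95 × 4.5 = 13.275 m².
Resultant F = γ·h_c·A = 8.95653 × 4.15 × 13.275 = 493.426 kN.
I_c = b·h³/12 = 2.95 × 4.5³/12 = 22.4016 m⁴.
Centre of pressure: y_p = y_c + I_c/(y_c·A) = 4.15 + 22.4016/(4.15 × 13.275) = 4.15 + 0.406627 = 4.55663 m along the plane.
The resultant acts 2.25 + 0.406627 = 2.65663 m (along the plate) below the hinge at the top edge, so the moment about the hinge is M = F × 2.65663 = 493.426 × 2.65663 = 1310.85 kN·m.
A normal force at the bottom, 4.5 m from the hinge, must supply this moment: P = 1310.85/4.5 = 291.3 kN.

P ≈ 291.3 kN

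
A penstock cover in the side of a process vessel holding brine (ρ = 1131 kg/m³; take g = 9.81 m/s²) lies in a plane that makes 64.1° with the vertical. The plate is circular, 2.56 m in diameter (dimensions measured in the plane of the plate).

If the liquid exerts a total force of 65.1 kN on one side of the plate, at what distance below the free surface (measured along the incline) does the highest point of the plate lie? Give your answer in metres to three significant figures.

y_top ≈ 1.33 m

γ = ρg = 1131 × 9.81 / 1000 = 11.09511 kN/m³.
A = π(1.28)² = 5.14719 m².
From F = γ·h_c·A, the centroid depth is h_c = 65.1/(11.09511 × 5.14719) = 1.13993 m.
The plate makes 64.1° with the vertical, i.e. θ = 90° − 64.1° = 25.9° to the horizontal. Measuring y along the incline from the free-surface line, vertical depth h = y·sinθ with sinθ = 0.436802.
Along the incline, y_c = h_c/sinθ = 1.13993/0.436802 = 2.60972 m.
The centroid is at the centre, 1.28 m below the top of the plate, so the highest point sits at y_top = 2.60972 − 1.28 = 1.32972 m along the incline.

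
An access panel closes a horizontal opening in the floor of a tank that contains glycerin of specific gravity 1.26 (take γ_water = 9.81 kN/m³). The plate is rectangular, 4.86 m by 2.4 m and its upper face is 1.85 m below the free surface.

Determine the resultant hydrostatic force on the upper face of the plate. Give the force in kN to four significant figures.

F ≈ 266.7 kN

γ = 1.26 × 9.81 = 12.3606 kN/m³.
The plate is horizontal, so pressure is uniform at p = γ·h = 12.3606 × 1.85 = 22.8671 kN/m².
A = 4.86 × 2.4 = 11.664 m².
F = p·A = 22.8671 × 11.664 = 266.722 kN.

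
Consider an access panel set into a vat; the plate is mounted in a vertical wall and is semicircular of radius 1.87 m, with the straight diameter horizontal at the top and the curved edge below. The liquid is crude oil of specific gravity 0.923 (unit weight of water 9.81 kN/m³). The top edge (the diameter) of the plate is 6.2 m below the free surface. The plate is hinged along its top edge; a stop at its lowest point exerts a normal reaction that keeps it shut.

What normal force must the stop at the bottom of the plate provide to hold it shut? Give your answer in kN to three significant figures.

P ≈ 154 kN

γ = 0.923 × 9.81 = 9.05463 kN/m³.
The centroid of a semicircle lies 4r/(3π) = 0.793653 m from the diameter, here below the top edge, so the centroid depth is h_c = 6.2 + 0.793653 = 6.99365 m.
A = πr²/2 = π × 1.87²/2 = 5.49292 m².
Resultant F = γ·h_c·A = 9.05463 × 6.99365 × 5.49292 = 347.839 kN.
I_c = (π/8 − 8/(9π))·r⁴ = 0.109757 × 1.87⁴ = 1.34214 m⁴.
Centre of pressure: y_p = y_c + I_c/(y_c·A) = 6.99365 + 1.34214/(6.99365 × 5.49292) = 6.99365 + 0.0349374 = 7.02859 m along the plane.
The resultant acts 0.793653 + 0.0349374 = 0.82859 m (along the plate) below the hinge at the top edge, so the moment about the hinge is M = F × 0.82859 = 347.839 × 0.82859 = 288.216 kN·m.
A normal force at the bottom, 1.87 m from the hinge, must supply this moment: P = 288.216/1.87 = 154.126 kN.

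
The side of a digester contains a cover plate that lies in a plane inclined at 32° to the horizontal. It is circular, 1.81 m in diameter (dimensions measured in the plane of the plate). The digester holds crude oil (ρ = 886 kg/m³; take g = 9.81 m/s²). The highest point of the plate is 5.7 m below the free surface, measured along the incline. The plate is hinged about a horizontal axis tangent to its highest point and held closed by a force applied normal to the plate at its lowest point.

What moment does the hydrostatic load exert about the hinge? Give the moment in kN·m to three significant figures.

γ = ρg = 886 × 9.81 / 1000 = 8.69166 kN/m³.
Let θ = 32° be the plate's angle to the horizontal; measure y along the incline from where the plane meets the free surface. Vertical depth h = y·sinθ with sinθ = 0.529919.
The centroid is at the centre, 0.905 m below the top of the plate, so y_c = 5.7 + 0.905 = 6.605 m and h_c = 6.605 × 0.529919 = 3.50011 m.
A = π(0.905)² = 2.57304 m².
Resultant F = γ·h_c·A = 8.69166 × 3.50011 × 2.57304 = 78.2764 kN.
I_c = πr⁴/4 = π × 0.905⁴/4 = 0.526847 m⁴.
Centre of pressure: y_p = y_c + I_c/(y_c·A) = 6.605 + 0.526847/(6.605 × 2.57304) = 6.605 + 0.0310002 = 6.636 m along the plane.
The resultant acts 0.905 + 0.0310002 = 0.936 m (along the plate) below the hinge at the top edge, so the moment about the hinge is M = F × 0.936 = 78.2764 × 0.936 = 73.2667 kN·m.

M ≈ 73.3 kN·m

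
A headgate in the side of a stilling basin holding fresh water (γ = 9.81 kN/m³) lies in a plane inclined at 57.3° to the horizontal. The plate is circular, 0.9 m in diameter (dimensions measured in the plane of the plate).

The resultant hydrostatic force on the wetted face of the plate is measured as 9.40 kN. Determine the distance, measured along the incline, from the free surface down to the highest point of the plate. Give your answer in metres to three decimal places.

γ = 9.81 kN/m³.
A = π(0.45)² = 0.636173 m².
From F = γ·h_c·A, the centroid depth is h_c = 9.40/(9.81 × 0.636173) = 1.5062 m.
Let θ = 57.3° be the plate's angle to the horizontal; measure y along the incline from where the plane meets the free surface. Vertical depth h = y·sinθ with sinθ = 0.841511.
Along the incline, y_c = h_c/sinθ = 1.5062/0.841511 = 1.78988 m.
The centroid is at the centre, 0.45 m below the top of the plate, so the highest point sits at y_top = 1.78988 − 0.45 = 1.33988 m along the incline.

y_top ≈ 1.340 m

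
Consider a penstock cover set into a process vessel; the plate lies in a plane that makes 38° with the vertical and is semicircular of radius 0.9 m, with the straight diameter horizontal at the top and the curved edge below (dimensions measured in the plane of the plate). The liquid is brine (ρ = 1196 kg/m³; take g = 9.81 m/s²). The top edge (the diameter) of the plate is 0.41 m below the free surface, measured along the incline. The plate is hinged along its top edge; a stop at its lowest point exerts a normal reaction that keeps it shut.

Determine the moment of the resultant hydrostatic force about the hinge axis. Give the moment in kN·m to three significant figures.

M ≈ 4.22 kN·m

γ = ρg = 1196 × 9.81 / 1000 = 11.73276 kN/m³.
The plate makes 38° with the vertical, i.e. θ = 90° − 38° = 52° to the horizontal. Measuring y along the incline from the free-surface line, vertical depth h = y·sinθ with sinθ = 0.788011.
The centroid of a semicircle lies 4r/(3π) = 0.381972 m from the diameter, here below the top edge, so y_c = 0.41 + 0.381972 = 0.791972 m and h_c = 0.791972 × 0.788011 = 0.624083 m.
A = πr²/2 = π × 0.9²/2 = 1.27235 m².
Resultant F = γ·h_c·A = 11.73276 × 0.624083 × 1.27235 = 9.31642 kN.
I_c = (π/8 − 8/(9π))·r⁴ = 0.109757 × 0.9⁴ = 0.0720116 m⁴.
Centre of pressure: y_p = y_c + I_c/(y_c·A) = 0.791972 + 0.0720116/(0.791972 × 1.27235) = 0.791972 + 0.0714638 = 0.863436 m along the plane.
The resultant acts 0.381972 + 0.0714638 = 0.453436 m (along the plate) below the hinge at the top edge, so the moment about the hinge is M = F × 0.453436 = 9.31642 × 0.453436 = 4.2244 kN·m.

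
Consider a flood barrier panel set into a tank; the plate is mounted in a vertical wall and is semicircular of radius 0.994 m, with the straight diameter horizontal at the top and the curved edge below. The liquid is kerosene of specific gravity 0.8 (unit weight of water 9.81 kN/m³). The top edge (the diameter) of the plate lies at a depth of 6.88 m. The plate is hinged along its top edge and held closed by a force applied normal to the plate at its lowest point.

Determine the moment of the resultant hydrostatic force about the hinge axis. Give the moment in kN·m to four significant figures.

M ≈ 38.36 kN·m

γ = 0.8 × 9.81 = 7.848 kN/m³.
The centroid of a semicircle lies 4r/(3π) = 0.421867 m from the diameter, here below the top edge, so the centroid depth is h_c = 6.88 + 0.421867 = 7.30187 m.
A = πr²/2 = π × 0.994²/2 = 1.552 m².
Resultant F = γ·h_c·A = 7.848 × 7.30187 × 1.552 = 88.9375 kN.
I_c = (π/8 − 8/(9π))·r⁴ = 0.109757 × 0.994⁴ = 0.107146 m⁴.
Centre of pressure: y_p = y_c + I_c/(y_c·A) = 7.30187 + 0.107146/(7.30187 × 1.552) = 7.30187 + 0.00945475 = 7.31132 m along the plane.
The resultant acts 0.421867 + 0.00945475 = 0.431322 m (along the plate) below the hinge at the top edge, so the moment about the hinge is M = F × 0.431322 = 88.9375 × 0.431322 = 38.3607 kN·m.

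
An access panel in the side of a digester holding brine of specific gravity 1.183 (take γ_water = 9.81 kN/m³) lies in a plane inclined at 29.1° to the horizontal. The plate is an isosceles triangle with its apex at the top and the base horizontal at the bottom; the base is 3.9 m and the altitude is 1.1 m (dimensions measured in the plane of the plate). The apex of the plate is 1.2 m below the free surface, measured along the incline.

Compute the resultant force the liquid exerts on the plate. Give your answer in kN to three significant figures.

F ≈ 23.4 kN

γ = 1.183 × 9.81 = 11.60523 kN/m³.
Let θ = 29.1° be the plate's angle to the horizontal; measure y along the incline from where the plane meets the free surface. Vertical depth h = y·sinθ with sinθ = 0.486335.
With the apex up, the centroid sits 2h/3 = 2 × 1.1/3 = 0.733333 m below the apex, so y_c = 1.2 + 0.733333 = 1.93333 m and h_c = 1.93333 × 0.486335 = 0.940246 m.
A = ½ × 3.9 × 1.1 = 2.145 m².
Resultant F = γ·h_c·A = 11.60523 × 0.940246 × 2.145 = 23.4057 kN.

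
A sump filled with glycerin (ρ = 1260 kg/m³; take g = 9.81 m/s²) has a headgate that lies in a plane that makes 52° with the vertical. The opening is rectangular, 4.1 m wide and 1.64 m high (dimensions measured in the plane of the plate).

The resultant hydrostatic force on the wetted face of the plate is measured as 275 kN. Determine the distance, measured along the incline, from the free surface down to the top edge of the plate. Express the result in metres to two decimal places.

γ = ρg = 1260 × 9.81 / 1000 = 12.3606 kN/m³.
A = 4.1 × 1.64 = 6.724 m².
From F = γ·h_c·A, the centroid depth is h_c = 275/(12.3606 × 6.724) = 3.30876 m.
The plate makes 52° with the vertical, i.e. θ = 90° − 52° = 38° to the horizontal. Measuring y along the incline from the free-surface line, vertical depth h = y·sinθ with sinθ = 0.615661.
Along the incline, y_c = h_c/sinθ = 3.30876/0.615661 = 5.37432 m.
The centroid lies 1.64/2 = 0.82 m below the top edge, so the top edge sits at y_top = 5.37432 − 0.82 = 4.55432 m along the incline.

y_top ≈ 4.55 m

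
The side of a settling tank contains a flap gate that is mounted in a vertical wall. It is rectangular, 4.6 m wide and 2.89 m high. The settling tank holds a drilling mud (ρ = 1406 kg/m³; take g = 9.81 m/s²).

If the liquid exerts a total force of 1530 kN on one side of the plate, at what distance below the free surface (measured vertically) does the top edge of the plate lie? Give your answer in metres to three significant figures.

γ = ρg = 1406 × 9.81 / 1000 = 13.79286 kN/m³.
A = 4.6 × 2.89 = 13.294 m².
From F = γ·h_c·A, the centroid depth is h_c = 1530/(13.79286 × 13.294) = 8.34414 m.
The centroid lies 2.89/2 = 1.445 m below the top edge, so the top edge sits at h_top = 8.34414 − 1.445 = 6.89914 m below the surface.

d_top ≈ 6.90 m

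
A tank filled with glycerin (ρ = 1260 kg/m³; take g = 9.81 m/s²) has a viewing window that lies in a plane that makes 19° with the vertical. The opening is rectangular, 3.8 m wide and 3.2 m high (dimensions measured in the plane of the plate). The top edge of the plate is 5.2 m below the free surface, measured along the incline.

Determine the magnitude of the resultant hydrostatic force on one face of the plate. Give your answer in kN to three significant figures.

F ≈ 966 kN

γ = ρg = 1260 × 9.81 / 1000 = 12.3606 kN/m³.
The plate makes 19° with the vertical, i.e. θ = 90° − 19° = 71° to the horizontal. Measuring y along the incline from the free-surface line, vertical depth h = y·sinθ with sinθ = 0.945519.
The centroid lies 3.2/2 = 1.6 m below the top edge, so y_c = 5.2 + 1.6 = 6.8 m and h_c = 6.8 × 0.945519 = 6.42953 m.
A = 3.8 × 3.2 = 12.16 m².
Resultant F = γ·h_c·A = 12.3606 × 6.42953 × 12.16 = 966.39 kN.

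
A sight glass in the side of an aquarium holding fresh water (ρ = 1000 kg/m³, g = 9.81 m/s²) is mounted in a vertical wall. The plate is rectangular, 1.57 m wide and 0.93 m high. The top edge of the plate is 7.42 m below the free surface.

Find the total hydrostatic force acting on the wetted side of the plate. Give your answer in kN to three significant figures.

γ = ρg = 1000 × 9.81 = 9810 N/m³ = 9.81 kN/m³.
The centroid lies 0.93/2 = 0.465 m below the top edge, so the centroid depth is h_c = 7.42 + 0.465 = 7.885 m.
A = 1.57 × 0.93 = 1.4601 m².
Resultant F = γ·h_c·A = 9.81 × 7.885 × 1.4601 = 112.941 kN.

F ≈ 113 kN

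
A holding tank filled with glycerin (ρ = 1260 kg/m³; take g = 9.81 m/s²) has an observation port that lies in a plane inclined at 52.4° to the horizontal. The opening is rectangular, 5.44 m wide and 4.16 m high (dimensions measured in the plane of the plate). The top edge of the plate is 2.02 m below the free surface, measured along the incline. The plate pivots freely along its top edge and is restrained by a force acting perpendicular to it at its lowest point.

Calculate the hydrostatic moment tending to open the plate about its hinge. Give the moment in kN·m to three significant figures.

γ = ρg = 1260 × 9.81 / 1000 = 12.3606 kN/m³.
Let θ = 52.4° be the plate's angle to the horizontal; measure y along the incline from where the plane meets the free surface. Vertical depth h = y·sinθ with sinθ = 0.792290.
The centroid lies 4.16/2 = 2.08 m below the top edge, so y_c = 2.02 + 2.08 = 4.1 m and h_c = 4.1 × 0.792290 = 3.24839 m.
A = 5.44 × 4.16 = 22.6304 m².
Resultant F = γ·h_c·A = 12.3606 × 3.24839 × 22.6304 = 908.657 kN.
I_c = b·h³/12 = 5.44 × 4.16³/12 = 32.6361 m⁴.
Centre of pressure: y_p = y_c + I_c/(y_c·A) = 4.1 + 32.6361/(4.1 × 22.6304) = 4.1 + 0.35174 = 4.45174 m along the plane.
The resultant acts 2.08 + 0.35174 = 2.43174 m (along the plate) below the hinge at the top edge, so the moment about the hinge is M = F × 2.43174 = 908.657 × 2.43174 = 2209.62 kN·m.

M ≈ 2210 kN·m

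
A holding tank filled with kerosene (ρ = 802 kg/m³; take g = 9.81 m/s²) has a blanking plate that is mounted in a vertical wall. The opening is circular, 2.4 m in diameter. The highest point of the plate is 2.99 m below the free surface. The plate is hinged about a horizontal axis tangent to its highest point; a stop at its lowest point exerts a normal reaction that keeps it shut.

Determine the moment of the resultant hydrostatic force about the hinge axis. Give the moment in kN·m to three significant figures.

M ≈ 192 kN·m

γ = ρg = 802 × 9.81 / 1000 = 7.86762 kN/m³.
The centroid is at the centre, 1.2 m below the top of the plate, so the centroid depth is h_c = 2.99 + 1.2 = 4.19 m.
A = π(1.2)² = 4.52389 m².
Resultant F = γ·h_c·A = 7.86762 × 4.19 × 4.52389 = 149.132 kN.
I_c = πr⁴/4 = π × 1.2⁴/4 = 1.6286 m⁴.
Centre of pressure: y_p = y_c + I_c/(y_c·A) = 4.19 + 1.6286/(4.19 × 4.52389) = 4.19 + 0.0859188 = 4.27592 m along the plane.
The resultant acts 1.2 + 0.0859188 = 1.28592 m (along the plate) below the hinge at the top edge, so the moment about the hinge is M = F × 1.28592 = 149.132 × 1.28592 = 191.772 kN·m.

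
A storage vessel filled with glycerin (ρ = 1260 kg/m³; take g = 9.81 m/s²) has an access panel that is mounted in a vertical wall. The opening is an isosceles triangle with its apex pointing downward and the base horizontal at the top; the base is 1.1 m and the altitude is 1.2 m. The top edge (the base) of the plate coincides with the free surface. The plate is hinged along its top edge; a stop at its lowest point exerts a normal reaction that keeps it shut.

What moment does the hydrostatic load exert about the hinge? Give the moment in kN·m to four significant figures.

γ = ρg = 1260 × 9.81 / 1000 = 12.3606 kN/m³.
With the apex down, the centroid sits h/3 = 1.2/3 = 0.4 m below the base (the top edge), so the centroid depth is h_c = 0.4 m.
A = ½ × 1.1 × 1.2 = 0.66 m².
Resultant F = γ·h_c·A = 12.3606 × 0.4 × 0.66 = 3.2632 kN.
I_c = b·h³/36 = 1.1 × 1.2³/36 = 0.0528 m⁴.
Centre of pressure: y_p = y_c + I_c/(y_c·A) = 0.4 + 0.0528/(0.4 × 0.66) = 0.4 + 0.2 = 0.6 m along the plane.
The resultant acts 0.4 + 0.2 = 0.6 m (along the plate) below the hinge at the top edge, so the moment about the hinge is M = F × 0.6 = 3.2632 × 0.6 = 1.95792 kN·m.

M ≈ 1.958 kN·m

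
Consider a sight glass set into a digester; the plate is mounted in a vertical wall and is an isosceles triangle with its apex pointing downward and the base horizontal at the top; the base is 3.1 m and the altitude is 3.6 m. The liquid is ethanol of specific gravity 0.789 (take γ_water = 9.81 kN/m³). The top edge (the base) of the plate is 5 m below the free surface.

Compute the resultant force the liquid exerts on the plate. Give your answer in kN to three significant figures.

γ = 0.789 × 9.81 = 7.74009 kN/m³.
With the apex down, the centroid sits h/3 = 3.6/3 = 1.2 m below the base (the top edge), so the centroid depth is h_c = 5 + 1.2 = 6.2 m.
A = ½ × 3.1 × 3.6 = 5.58 m².
Resultant F = γ·h_c·A = 7.74009 × 6.2 × 5.58 = 267.776 kN.

F ≈ 268 kN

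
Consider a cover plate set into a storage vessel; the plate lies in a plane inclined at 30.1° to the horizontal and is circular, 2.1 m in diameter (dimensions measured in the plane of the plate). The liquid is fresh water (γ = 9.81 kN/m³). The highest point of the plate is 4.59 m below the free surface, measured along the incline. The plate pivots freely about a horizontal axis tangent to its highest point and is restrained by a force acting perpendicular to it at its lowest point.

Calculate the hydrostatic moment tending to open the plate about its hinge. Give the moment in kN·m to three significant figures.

γ = 9.81 kN/m³.
Let θ = 30.1° be the plate's angle to the horizontal; measure y along the incline from where the plane meets the free surface. Vertical depth h = y·sinθ with sinθ = 0.501511.
The centroid is at the centre, 1.05 m below the top of the plate, so y_c = 4.59 + 1.05 = 5.64 m and h_c = 5.64 × 0.501511 = 2.82852 m.
A = π(1.05)² = 3.46361 m².
Resultant F = γ·h_c·A = 9.81 × 2.82852 × 3.46361 = 96.1075 kN.
I_c = πr⁴/4 = π × 1.05⁴/4 = 0.954656 m⁴.
Centre of pressure: y_p = y_c + I_c/(y_c·A) = 5.64 + 0.954656/(5.64 × 3.46361) = 5.64 + 0.0488696 = 5.68887 m along the plane.
The resultant acts 1.05 + 0.0488696 = 1.09887 m (along the plate) below the hinge at the top edge, so the moment about the hinge is M = F × 1.09887 = 96.1075 × 1.09887 = 105.61 kN·m.

M ≈ 106 kN·m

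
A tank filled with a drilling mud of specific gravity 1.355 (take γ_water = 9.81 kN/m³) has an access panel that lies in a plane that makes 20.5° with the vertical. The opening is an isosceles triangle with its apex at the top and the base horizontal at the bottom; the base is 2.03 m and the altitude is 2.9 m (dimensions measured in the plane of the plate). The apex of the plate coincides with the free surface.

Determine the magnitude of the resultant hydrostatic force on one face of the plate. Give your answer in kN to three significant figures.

F ≈ 70.9 kN

γ = 1.355 × 9.81 = 13.29255 kN/m³.
The plate makes 20.5° with the vertical, i.e. θ = 90° − 20.5° = 69.5° to the horizontal. Measuring y along the incline from the free-surface line, vertical depth h = y·sinθ with sinθ = 0.936672.
With the apex up, the centroid sits 2h/3 = 2 × 2.9/3 = 1.93333 m below the apex, so y_c = 1.93333 m and h_c = 1.93333 × 0.936672 = 1.8109 m.
A = ½ × 2.03 × 2.9 = 2.9435 m².
Resultant F = γ·h_c·A = 13.29255 × 1.8109 × 2.9435 = 70.8544 kN.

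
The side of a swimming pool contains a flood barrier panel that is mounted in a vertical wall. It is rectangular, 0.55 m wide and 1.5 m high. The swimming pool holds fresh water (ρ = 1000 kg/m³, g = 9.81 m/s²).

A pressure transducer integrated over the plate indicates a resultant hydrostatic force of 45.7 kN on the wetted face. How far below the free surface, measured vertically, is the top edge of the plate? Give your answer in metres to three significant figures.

γ = ρg = 1000 × 9.81 = 9810 N/m³ = 9.81 kN/m³.
A = 0.55 × 1.5 = 0.825 m².
From F = γ·h_c·A, the centroid depth is h_c = 45.7/(9.81 × 0.825) = 5.64668 m.
The centroid lies 1.5/2 = 0.75 m below the top edge, so the top edge sits at h_top = 5.64668 − 0.75 = 4.89668 m below the surface.

d_top ≈ 4.90 m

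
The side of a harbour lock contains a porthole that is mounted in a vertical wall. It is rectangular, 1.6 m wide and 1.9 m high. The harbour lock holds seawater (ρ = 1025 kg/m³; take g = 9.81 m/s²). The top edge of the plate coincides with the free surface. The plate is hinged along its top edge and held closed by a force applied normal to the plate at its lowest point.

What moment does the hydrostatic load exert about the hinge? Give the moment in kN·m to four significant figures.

M ≈ 36.78 kN·m

γ = ρg = 1025 × 9.81 / 1000 = 10.05525 kN/m³.
The centroid lies 1.9/2 = 0.95 m below the top edge, so the centroid depth is h_c = 0.95 m.
A = 1.6 × 1.9 = 3.04 m².
Resultant F = γ·h_c·A = 10.05525 × 0.95 × 3.04 = 29.0396 kN.
I_c = b·h³/12 = 1.6 × 1.9³/12 = 0.914533 m⁴.
Centre of pressure: y_p = y_c + I_c/(y_c·A) = 0.95 + 0.914533/(0.95 × 3.04) = 0.95 + 0.316667 = 1.26667 m along the plane.
The resultant acts 0.95 + 0.316667 = 1.26667 m (along the plate) below the hinge at the top edge, so the moment about the hinge is M = F × 1.26667 = 29.0396 × 1.26667 = 36.7836 kN·m.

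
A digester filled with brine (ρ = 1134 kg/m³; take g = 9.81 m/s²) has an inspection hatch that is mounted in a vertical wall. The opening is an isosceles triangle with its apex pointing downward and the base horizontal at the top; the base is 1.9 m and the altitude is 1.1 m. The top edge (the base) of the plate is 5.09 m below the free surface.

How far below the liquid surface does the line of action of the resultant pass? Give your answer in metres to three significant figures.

h_p = 5.47 m

γ = ρg = 1134 × 9.81 / 1000 = 11.12454 kN/m³.
With the apex down, the centroid sits h/3 = 1.1/3 = 0.366667 m below the base (the top edge), so the centroid depth is h_c = 5.09 + 0.366667 = 5.45667 m.
A = ½ × 1.9 × 1.1 = 1.045 m².
Resultant F = γ·h_c·A = 11.12454 × 5.45667 × 1.045 = 63.4346 kN.
I_c = b·h³/36 = 1.9 × 1.1³/36 = 0.0702472 m⁴.
Centre of pressure: y_p = y_c + I_c/(y_c·A) = 5.45667 + 0.0702472/(5.45667 × 1.045) = 5.45667 + 0.0123193 = 5.46899 m along the plane.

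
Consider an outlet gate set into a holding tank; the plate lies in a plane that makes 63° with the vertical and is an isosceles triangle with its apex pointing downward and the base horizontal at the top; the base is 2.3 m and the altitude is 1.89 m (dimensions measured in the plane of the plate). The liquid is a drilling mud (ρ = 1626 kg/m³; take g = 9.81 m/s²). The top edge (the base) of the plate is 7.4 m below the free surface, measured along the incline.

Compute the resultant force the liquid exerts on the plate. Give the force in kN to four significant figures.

γ = ρg = 1626 × 9.81 / 1000 = 15.95106 kN/m³.
The plate makes 63° with the vertical, i.e. θ = 90° − 63° = 27° to the horizontal. Measuring y along the incline from the free-surface line, vertical depth h = y·sinθ with sinθ = 0.453990.
With the apex down, the centroid sits h/3 = 1.89/3 = 0.63 m below the base (the top edge), so y_c = 7.4 + 0.63 = 8.03 m and h_c = 8.03 × 0.453990 = 3.64554 m.
A = ½ × 2.3 × 1.89 = 2.1735 m².
Resultant F = γ·h_c·A = 15.95106 × 3.64554 × 2.1735 = 126.39 kN.

F ≈ 126.4 kN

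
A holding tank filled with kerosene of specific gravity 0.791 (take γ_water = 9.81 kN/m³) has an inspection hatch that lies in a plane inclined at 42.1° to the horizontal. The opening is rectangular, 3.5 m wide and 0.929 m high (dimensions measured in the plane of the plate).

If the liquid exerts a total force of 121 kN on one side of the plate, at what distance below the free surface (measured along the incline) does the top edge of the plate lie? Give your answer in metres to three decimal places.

γ = 0.791 × 9.81 = 7.75971 kN/m³.
A = 3.5 × 0.929 = 3.2515 m².
From F = γ·h_c·A, the centroid depth is h_c = 121/(7.75971 × 3.2515) = 4.79575 m.
Let θ = 42.1° be the plate's angle to the horizontal; measure y along the incline from where the plane meets the free surface. Vertical depth h = y·sinθ with sinθ = 0.670427.
Along the incline, y_c = h_c/sinθ = 4.79575/0.670427 = 7.15328 m.
The centroid lies 0.929/2 = 0.4645 m below the top edge, so the top edge sits at y_top = 7.15328 − 0.4645 = 6.68878 m along the incline.

y_top ≈ 6.689 m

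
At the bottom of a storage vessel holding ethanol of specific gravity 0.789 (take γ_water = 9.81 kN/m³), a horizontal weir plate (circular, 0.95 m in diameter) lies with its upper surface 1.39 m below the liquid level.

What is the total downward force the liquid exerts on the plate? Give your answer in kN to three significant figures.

F ≈ 7.63 kN

γ = 0.789 × 9.81 = 7.74009 kN/m³.
The plate is horizontal, so pressure is uniform at p = γ·h = 7.74009 × 1.39 = 10.7587 kN/m².
A = π(0.475)² = 0.708822 m².
F = p·A = 10.7587 × 0.708822 = 7.626 kN.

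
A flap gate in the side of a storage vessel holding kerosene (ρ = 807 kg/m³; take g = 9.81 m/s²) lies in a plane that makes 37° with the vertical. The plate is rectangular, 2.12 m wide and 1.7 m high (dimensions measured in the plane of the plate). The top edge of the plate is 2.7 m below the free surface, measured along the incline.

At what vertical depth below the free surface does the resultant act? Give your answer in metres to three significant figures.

γ = ρg = 807 × 9.81 / 1000 = 7.91667 kN/m³.
The plate makes 37° with the vertical, i.e. θ = 90° − 37° = 53° to the horizontal. Measuring y along the incline from the free-surface line, vertical depth h = y·sinθ with sinθ = 0.798636.
The centroid lies 1.7/2 = 0.85 m below the top edge, so y_c = 2.7 + 0.85 = 3.55 m and h_c = 3.55 × 0.798636 = 2.83516 m.
A = 2.12 × 1.7 = 3.604 m².
Resultant F = γ·h_c·A = 7.91667 × 2.83516 × 3.604 = 80.8919 kN.
I_c = b·h³/12 = 2.12 × 1.7³/12 = 0.867963 m⁴.
Centre of pressure: y_p = y_c + I_c/(y_c·A) = 3.55 + 0.867963/(3.55 × 3.604) = 3.55 + 0.0678403 = 3.61784 m along the plane.
Vertically, h_p = y_p·sinθ = 3.61784 × 0.798636 = 2.88934 m.

h_p = 2.89 m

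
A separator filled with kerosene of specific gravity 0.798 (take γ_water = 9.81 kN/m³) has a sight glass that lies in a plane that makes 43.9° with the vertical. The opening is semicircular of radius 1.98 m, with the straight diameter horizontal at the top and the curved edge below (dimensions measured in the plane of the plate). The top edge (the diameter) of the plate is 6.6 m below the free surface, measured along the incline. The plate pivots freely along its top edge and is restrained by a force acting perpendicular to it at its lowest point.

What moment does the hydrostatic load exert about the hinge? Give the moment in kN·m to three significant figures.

γ = 0.798 × 9.81 = 7.82838 kN/m³.
The plate makes 43.9° with the vertical, i.e. θ = 90° − 43.9° = 46.1° to the horizontal. Measuring y along the incline from the free-surface line, vertical depth h = y·sinθ with sinθ = 0.720551.
The centroid of a semicircle lies 4r/(3π) = 0.840338 m from the diameter, here below the top edge, so y_c = 6.6 + 0.840338 = 7.44034 m and h_c = 7.44034 × 0.720551 = 5.36114 m.
A = πr²/2 = π × 1.98²/2 = 6.15815 m².
Resultant F = γ·h_c·A = 7.82838 × 5.36114 × 6.15815 = 258.452 kN.
I_c = (π/8 − 8/(9π))·r⁴ = 0.109757 × 1.98⁴ = 1.68691 m⁴.
Centre of pressure: y_p = y_c + I_c/(y_c·A) = 7.44034 + 1.68691/(7.44034 × 6.15815) = 7.44034 + 0.036817 = 7.47716 m along the plane.
The resultant acts 0.840338 + 0.036817 = 0.877155 m (along the plate) below the hinge at the top edge, so the moment about the hinge is M = F × 0.877155 = 258.452 × 0.877155 = 226.702 kN·m.

M ≈ 227 kN·m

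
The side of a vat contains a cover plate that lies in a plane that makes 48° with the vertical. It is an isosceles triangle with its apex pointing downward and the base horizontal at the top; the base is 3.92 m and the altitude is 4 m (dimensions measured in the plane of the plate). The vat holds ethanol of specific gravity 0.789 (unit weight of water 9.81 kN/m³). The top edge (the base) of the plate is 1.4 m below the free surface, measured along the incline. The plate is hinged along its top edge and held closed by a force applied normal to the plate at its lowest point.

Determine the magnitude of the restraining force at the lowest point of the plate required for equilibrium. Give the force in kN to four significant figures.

P ≈ 46.02 kN

γ = 0.789 × 9.81 = 7.74009 kN/m³.
The plate makes 48° with the vertical, i.e. θ = 90° − 48° = 42° to the horizontal. Measuring y along the incline from the free-surface line, vertical depth h = y·sinθ with sinθ = 0.669131.
With the apex down, the centroid sits h/3 = 4/3 = 1.33333 m below the base (the top edge), so y_c = 1.4 + 1.33333 = 2.73333 m and h_c = 2.73333 × 0.669131 = 1.82896 m.
A = ½ × 3.92 × 4 = 7.84 m².
Resultant F = γ·h_c·A = 7.74009 × 1.82896 × 7.84 = 110.986 kN.
I_c = b·h³/36 = 3.92 × 4³/36 = 6.96889 m⁴.
Centre of pressure: y_p = y_c + I_c/(y_c·A) = 2.73333 + 6.96889/(2.73333 × 7.84) = 2.73333 + 0.325204 = 3.05853 m along the plane.
The resultant acts 1.33333 + 0.325204 = 1.65853 m (along the plate) below the hinge at the top edge, so the moment about the hinge is M = F × 1.65853 = 110.986 × 1.65853 = 184.074 kN·m.
A normal force at the bottom, 4 m from the hinge, must supply this moment: P = 184.074/4 = 46.0185 kN.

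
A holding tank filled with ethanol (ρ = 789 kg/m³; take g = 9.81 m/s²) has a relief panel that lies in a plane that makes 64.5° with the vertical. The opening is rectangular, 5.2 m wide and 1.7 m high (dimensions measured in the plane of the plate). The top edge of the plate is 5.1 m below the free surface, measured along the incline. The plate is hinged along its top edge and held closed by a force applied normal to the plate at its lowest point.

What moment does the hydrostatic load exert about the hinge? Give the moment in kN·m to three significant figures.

M ≈ 156 kN·m

γ = ρg = 789 × 9.81 / 1000 = 7.74009 kN/m³.
The plate makes 64.5° with the vertical, i.e. θ = 90° − 64.5° = 25.5° to the horizontal. Measuring y along the incline from the free-surface line, vertical depth h = y·sinθ with sinθ = 0.430511.
The centroid lies 1.7/2 = 0.85 m below the top edge, so y_c = 5.1 + 0.85 = 5.95 m and h_c = 5.95 × 0.430511 = 2.56154 m.
A = 5.2 × 1.7 = 8.84 m².
Resultant F = γ·h_c·A = 7.74009 × 2.56154 × 8.84 = 175.267 kN.
I_c = b·h³/12 = 5.2 × 1.7³/12 = 2.12897 m⁴.
Centre of pressure: y_p = y_c + I_c/(y_c·A) = 5.95 + 2.12897/(5.95 × 8.84) = 5.95 + 0.0404763 = 5.99048 m along the plane.
The resultant acts 0.85 + 0.0404763 = 0.890476 m (along the plate) below the hinge at the top edge, so the moment about the hinge is M = F × 0.890476 = 175.267 × 0.890476 = 156.071 kN·m.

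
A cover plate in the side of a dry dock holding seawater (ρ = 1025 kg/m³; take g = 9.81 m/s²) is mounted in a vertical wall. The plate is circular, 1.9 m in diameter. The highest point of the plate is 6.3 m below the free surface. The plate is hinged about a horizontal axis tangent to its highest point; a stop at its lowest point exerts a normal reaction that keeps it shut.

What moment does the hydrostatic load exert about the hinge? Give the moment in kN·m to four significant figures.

γ = ρg = 1025 × 9.81 / 1000 = 10.05525 kN/m³.
The centroid is at the centre, 0.95 m below the top of the plate, so the centroid depth is h_c = 6.3 + 0.95 = 7.25 m.
A = π(0.95)² = 2.83529 m².
Resultant F = γ·h_c·A = 10.05525 × 7.25 × 2.83529 = 206.694 kN.
I_c = πr⁴/4 = π × 0.95⁴/4 = 0.639712 m⁴.
Centre of pressure: y_p = y_c + I_c/(y_c·A) = 7.25 + 0.639712/(7.25 × 2.83529) = 7.25 + 0.0311207 = 7.28112 m along the plane.
The resultant acts 0.95 + 0.0311207 = 0.981121 m (along the plate) below the hinge at the top edge, so the moment about the hinge is M = F × 0.981121 = 206.694 × 0.981121 = 202.792 kN·m.

M ≈ 202.8 kN·m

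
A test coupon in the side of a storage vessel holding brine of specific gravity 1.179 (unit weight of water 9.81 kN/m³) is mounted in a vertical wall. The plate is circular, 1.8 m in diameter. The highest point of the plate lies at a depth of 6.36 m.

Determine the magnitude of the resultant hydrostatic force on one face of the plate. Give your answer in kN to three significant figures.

F ≈ 214 kN

γ = 1.179 × 9.81 = 11.56599 kN/m³.
The centroid is at the centre, 0.9 m below the top of the plate, so the centroid depth is h_c = 6.36 + 0.9 = 7.26 m.
A = π(0.9)² = 2.54469 m².
Resultant F = γ·h_c·A = 11.56599 × 7.26 × 2.54469 = 213.675 kN.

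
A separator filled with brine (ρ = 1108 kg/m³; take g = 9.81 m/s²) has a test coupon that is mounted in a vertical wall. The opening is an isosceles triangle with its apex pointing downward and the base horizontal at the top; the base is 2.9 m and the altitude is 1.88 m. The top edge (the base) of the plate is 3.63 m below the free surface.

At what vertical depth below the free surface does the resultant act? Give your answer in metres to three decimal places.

h_p = 4.303 m

γ = ρg = 1108 × 9.81 / 1000 = 10.86948 kN/m³.
With the apex down, the centroid sits h/3 = 1.88/3 = 0.626667 m below the base (the top edge), so the centroid depth is h_c = 3.63 + 0.626667 = 4.25667 m.
A = ½ × 2.9 × 1.88 = 2.726 m².
Resultant F = γ·h_c·A = 10.86948 × 4.25667 × 2.726 = 126.126 kN.
I_c = b·h³/36 = 2.9 × 1.88³/36 = 0.535265 m⁴.
Centre of pressure: y_p = y_c + I_c/(y_c·A) = 4.25667 + 0.535265/(4.25667 × 2.726) = 4.25667 + 0.0461289 = 4.3028 m along the plane.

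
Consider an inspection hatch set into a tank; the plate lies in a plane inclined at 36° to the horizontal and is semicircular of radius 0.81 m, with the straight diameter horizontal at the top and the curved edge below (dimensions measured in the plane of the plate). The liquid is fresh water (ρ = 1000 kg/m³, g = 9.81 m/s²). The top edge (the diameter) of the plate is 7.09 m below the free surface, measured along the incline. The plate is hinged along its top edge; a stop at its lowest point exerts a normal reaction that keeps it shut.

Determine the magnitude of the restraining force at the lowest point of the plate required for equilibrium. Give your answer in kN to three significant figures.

P ≈ 19.1 kN

γ = ρg = 1000 × 9.81 = 9810 N/m³ = 9.81 kN/m³.
Let θ = 36° be the plate's angle to the horizontal; measure y along the incline from where the plane meets the free surface. Vertical depth h = y·sinθ with sinθ = 0.587785.
The centroid of a semicircle lies 4r/(3π) = 0.343775 m from the diameter, here below the top edge, so y_c = 7.09 + 0.343775 = 7.43377 m and h_c = 7.43377 × 0.587785 = 4.36946 m.
A = πr²/2 = π × 0.81²/2 = 1.0306 m².
Resultant F = γ·h_c·A = 9.81 × 4.36946 × 1.0306 = 44.1761 kN.
I_c = (π/8 − 8/(9π))·r⁴ = 0.109757 × 0.81⁴ = 0.0472468 m⁴.
Centre of pressure: y_p = y_c + I_c/(y_c·A) = 7.43377 + 0.0472468/(7.43377 × 1.0306) = 7.43377 + 0.00616699 = 7.43994 m along the plane.
The resultant acts 0.343775 + 0.00616699 = 0.349942 m (along the plate) below the hinge at the top edge, so the moment about the hinge is M = F × 0.349942 = 44.1761 × 0.349942 = 15.4591 kN·m.
A normal force at the bottom, 0.81 m from the hinge, must supply this moment: P = 15.4591/0.81 = 19.0853 kN.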